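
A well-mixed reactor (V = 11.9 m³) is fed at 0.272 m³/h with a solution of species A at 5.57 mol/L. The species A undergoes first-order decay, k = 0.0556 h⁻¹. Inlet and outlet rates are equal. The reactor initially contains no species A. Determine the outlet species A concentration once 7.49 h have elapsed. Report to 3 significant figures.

V dC/dt = Q(C_in − C) − k V C.
dC/dt = (Q/V) C_in − (Q/V + k) C; effective rate a = Q/V + k = 0.022857 + 0.0556 = 0.078457 h⁻¹.
C_ss = Q C_in/(Q + kV) = 1.6227 mol/L; C(t) = C_ss + (C₀ − C_ss) e^(−a t).
C(7.49) = 1.6227 + (-1.6227)·e^(−0.078457·7.49) = 1.6227 + (-1.6227)·0.55563 = 0.72108 mol/L.

0.721 mol/L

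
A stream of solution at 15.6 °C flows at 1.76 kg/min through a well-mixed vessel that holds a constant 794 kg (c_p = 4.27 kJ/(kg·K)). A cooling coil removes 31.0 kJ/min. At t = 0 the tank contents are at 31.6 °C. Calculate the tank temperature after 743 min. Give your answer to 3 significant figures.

M c_p dT/dt = ṁ c_p (T_in − T) − Q̇.
τ = M/ṁ = 451.14 min; T_ss = T_in − Q̇/(ṁ c_p) = 15.6 − 31.0/(1.76·4.27) = 11.475 °C.
Solution: T(t) = T_ss + (T₀ − T_ss) e^(−t/τ).
T(743) = 11.475 + (20.125)·e^(−743/451.14) = 11.475 + (20.125)·0.19264 = 15.352 °C.

15.4 °C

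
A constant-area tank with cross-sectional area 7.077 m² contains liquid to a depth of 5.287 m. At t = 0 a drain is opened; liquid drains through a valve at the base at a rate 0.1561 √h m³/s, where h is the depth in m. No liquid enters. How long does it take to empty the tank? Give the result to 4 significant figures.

208.5 s

A dh/dt = −Q_out = −0.1561 √h.
This is separable: 2 d(√h)/dt = −0.1561/A, so √h = √h₀ − (0.1561/(2A)) t.
Tank is empty when √h = 0: t_empty = 2A√h₀/0.1561.
t_empty = 2·7.077·√5.287/0.1561 = 14.1540·2.29935/0.1561 = 208.488 s.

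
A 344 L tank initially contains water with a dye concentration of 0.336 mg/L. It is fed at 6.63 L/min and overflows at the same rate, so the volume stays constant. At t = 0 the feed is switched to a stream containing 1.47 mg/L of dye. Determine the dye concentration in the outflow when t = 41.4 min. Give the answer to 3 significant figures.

0.959 mg/L

Unsteady species balance (constant V, well mixed): V dC/dt = Q(C_in − C).
So dC/dt = (C_in − C)/τ with τ = V/Q = 344/6.63 = 51.885 min.
Integrating: C(t) = C_in + (C₀ − C_in) e^(−t/τ).
C(41.4) = 1.47 + (0.336 − 1.47)·e^(−41.4/51.885) = 1.47 + (-1.1340)·0.45027 = 0.95940 mg/L.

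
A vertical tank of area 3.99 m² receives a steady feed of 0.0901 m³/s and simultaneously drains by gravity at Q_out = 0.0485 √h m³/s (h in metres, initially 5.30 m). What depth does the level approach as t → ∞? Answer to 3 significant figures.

3.45 m

Accumulation of liquid (constant cross-section A): A dh/dt = Q_in − 0.0485 √h. At steady state dh/dt = 0:
Q_in = 0.0485 √h_ss ⇒ √h_ss = 0.0901/0.0485 = 1.8577.
h_ss = 1.8577² = 3.4512 m. (Since h₀ = 5.30 m > h_ss, the level will fall toward this value.)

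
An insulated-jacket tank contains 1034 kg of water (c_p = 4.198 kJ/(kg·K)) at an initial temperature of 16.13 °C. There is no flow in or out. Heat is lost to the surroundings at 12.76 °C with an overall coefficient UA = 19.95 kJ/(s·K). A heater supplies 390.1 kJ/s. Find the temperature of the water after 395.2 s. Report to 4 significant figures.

Lumped-capacitance energy balance: M c_p dT/dt = UA(T_amb − T) + Q̇.
dT/dt = (T_ss − T)/τ with T_ss = T_amb + Q̇/UA = 12.76 + 390.1/19.95 = 32.3139 °C, τ = M c_p/UA = 1034·4.198/19.95 = 217.581 s.
T approaches T_ss exponentially: T(t) = T_ss + (T₀ − T_ss) e^(−t/τ).
T(395.2) = 32.3139 + (-16.1839)·0.162620 = 29.6821 °C.

29.68 °C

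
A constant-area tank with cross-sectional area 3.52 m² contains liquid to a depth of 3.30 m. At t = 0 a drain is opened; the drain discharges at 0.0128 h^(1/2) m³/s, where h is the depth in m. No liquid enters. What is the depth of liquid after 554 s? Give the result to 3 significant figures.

0.655 m

A dh/dt = −Q_out = −0.0128 √h.
∫ h^(−1/2) dh = −(0.0128/A) ∫ dt, giving 2√h = 2√h₀ − (0.0128/A) t.
√h = √3.30 − 0.0128·554/(2·3.52) = 1.8166 − 1.0073 = 0.80932.
h = 0.80932² = 0.65499 m.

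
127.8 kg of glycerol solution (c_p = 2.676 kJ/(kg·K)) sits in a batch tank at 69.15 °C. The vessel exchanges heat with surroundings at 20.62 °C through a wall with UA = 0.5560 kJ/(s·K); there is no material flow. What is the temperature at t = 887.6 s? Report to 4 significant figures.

First-law balance (no shaft work): M c_p dT/dt = −UA(T − T_amb).
dT/dt = (T_ss − T)/τ with T_ss = T_amb = 20.6200 °C, τ = M c_p/UA = 127.8·2.676/0.5560 = 615.095 s.
Solution: T(t) = T_ss + (T₀ − T_ss) e^(−t/τ).
T(887.6) = 20.6200 + (48.5300)·0.236211 = 32.0833 °C.

32.08 °C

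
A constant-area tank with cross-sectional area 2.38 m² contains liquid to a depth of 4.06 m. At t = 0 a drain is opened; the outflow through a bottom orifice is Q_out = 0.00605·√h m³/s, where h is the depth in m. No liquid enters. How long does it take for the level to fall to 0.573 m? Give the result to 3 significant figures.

Accumulation of liquid (constant cross-section A): A dh/dt = −0.00605 √h.
∫ h^(−1/2) dh = −(0.00605/A) ∫ dt, giving 2√h = 2√h₀ − (0.00605/A) t.
t = 2A(√h₀ − √h)/0.00605 = 2·2.38·(√4.06 − √0.573)/0.00605
  = 4.7600 × (2.0149 − 0.75697) / 0.00605 = 989.75 s.

990 s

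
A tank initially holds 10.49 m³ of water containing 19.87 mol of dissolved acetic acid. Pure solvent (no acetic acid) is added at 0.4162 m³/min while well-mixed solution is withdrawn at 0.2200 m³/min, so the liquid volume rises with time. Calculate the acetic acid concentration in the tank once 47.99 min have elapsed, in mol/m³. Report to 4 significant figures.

Let m(t) be the amount of acetic acid. Volume: V(t) = V₀ + (Q_in − Q_out) t = 10.49 + 0.196200 t; V(47.99) = 19.9056 m³.
Species balance (pure solvent in): dm/dt = −Q_out · m/V(t).
dm/m = −Q_out dt/(V₀ + 0.196200 t); integrating gives ln(m/m₀) = −(Q_out/(Q_in−Q_out)) ln(V/V₀).
m = m₀ (V₀/V)^(Q_out/(Q_in−Q_out)) = 19.87 × (10.49/19.9056)^(1.12130) = 9.68836 mol.
C = m/V = 9.68836/19.9056 = 0.486714 mol/m³.

0.4867 mol/m³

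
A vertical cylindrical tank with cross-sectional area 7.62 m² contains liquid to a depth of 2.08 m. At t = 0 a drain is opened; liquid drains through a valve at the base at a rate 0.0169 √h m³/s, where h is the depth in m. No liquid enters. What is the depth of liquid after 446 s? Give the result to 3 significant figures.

0.898 m

A dh/dt = −Q_out = −0.0169 √h.
Separate and integrate: 2(√h − √h₀) = −(0.0169/A) t.
√h = √2.08 − 0.0169·446/(2·7.62) = 1.4422 − 0.49458 = 0.94764.
h = 0.94764² = 0.89802 m.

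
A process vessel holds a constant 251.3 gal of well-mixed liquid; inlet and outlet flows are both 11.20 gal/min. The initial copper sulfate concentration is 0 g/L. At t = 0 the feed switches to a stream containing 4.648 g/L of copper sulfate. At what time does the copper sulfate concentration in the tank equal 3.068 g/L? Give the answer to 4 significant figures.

24.21 min

Accumulation = in − out for the solute gives V dC/dt = Q(C_in − C), so τ = V/Q = 22.4375 min.
C(t) = C_in + (C₀ − C_in) e^(−t/τ). Set C = 3.068 and solve for t:
e^(−t/τ) = (C − C_in)/(C₀ − C_in) = (3.068 − 4.648)/(0 − 4.648) = 0.339931
t = −τ ln(…) = 22.4375 × 1.07901 = 24.2103 min.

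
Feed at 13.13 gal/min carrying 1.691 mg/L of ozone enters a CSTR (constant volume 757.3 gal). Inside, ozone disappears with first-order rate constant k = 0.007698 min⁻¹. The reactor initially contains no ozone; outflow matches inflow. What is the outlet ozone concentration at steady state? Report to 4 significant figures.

Accumulation = in − out − consumed: V dC/dt = Q C_in − Q C − k V C.
At steady state: 0 = Q C_in − (Q + kV) C_ss, so C_ss = Q C_in/(Q + kV).
C_ss = 13.13·1.691/(13.13 + 0.007698·757.3) = 22.2028/18.9597 = 1.17105 mg/L.

1.171 mg/L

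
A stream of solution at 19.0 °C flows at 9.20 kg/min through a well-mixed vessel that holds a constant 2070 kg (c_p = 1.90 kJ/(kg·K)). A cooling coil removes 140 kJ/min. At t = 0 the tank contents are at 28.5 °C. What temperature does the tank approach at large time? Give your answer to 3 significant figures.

11.0 °C

M c_p dT/dt = ṁ c_p (T_in − T) − Q̇.
At steady state dT/dt = 0 ⇒ T_ss = T_in − Q̇/(ṁ c_p) = 19.0 − 140/(9.20·1.90) = 10.991 °C.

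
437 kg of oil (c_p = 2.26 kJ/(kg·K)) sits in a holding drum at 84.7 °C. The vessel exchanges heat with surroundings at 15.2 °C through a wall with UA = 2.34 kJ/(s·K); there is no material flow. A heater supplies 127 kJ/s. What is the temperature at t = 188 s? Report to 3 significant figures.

First-law balance (no shaft work): M c_p dT/dt = −UA(T − T_amb) + Q̇.
dT/dt = (T_ss − T)/τ with T_ss = T_amb + Q̇/UA = 15.2 + 127/2.34 = 69.474 °C, τ = M c_p/UA = 437·2.26/2.34 = 422.06 s.
Integrating: T(t) = T_ss + (T₀ − T_ss) e^(−t/τ).
T(188) = 69.474 + (15.226)·0.64055 = 79.227 °C.

79.2 °C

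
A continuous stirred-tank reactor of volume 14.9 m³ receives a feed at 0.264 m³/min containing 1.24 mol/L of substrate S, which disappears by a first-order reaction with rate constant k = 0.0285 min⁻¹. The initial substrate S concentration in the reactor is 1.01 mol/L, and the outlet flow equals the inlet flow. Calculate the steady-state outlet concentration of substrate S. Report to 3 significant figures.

0.475 mol/L

Accumulation = in − out − consumed: V dC/dt = Q C_in − Q C − k V C.
At steady state: 0 = Q C_in − (Q + kV) C_ss, so C_ss = Q C_in/(Q + kV).
C_ss = 0.264·1.24/(0.264 + 0.0285·14.9) = 0.32736/0.68865 = 0.47536 mol/L.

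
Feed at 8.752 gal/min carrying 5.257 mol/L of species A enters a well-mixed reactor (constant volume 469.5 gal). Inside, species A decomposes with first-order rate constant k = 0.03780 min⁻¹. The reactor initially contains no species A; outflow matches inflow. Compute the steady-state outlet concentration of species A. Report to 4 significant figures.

Species balance: V dC/dt = Q C_in − Q C − k V C.
At steady state: 0 = Q C_in − (Q + kV) C_ss, so C_ss = Q C_in/(Q + kV).
C_ss = 8.752·5.257/(8.752 + 0.03780·469.5) = 46.0093/26.4991 = 1.73626 mol/L.

1.736 mol/L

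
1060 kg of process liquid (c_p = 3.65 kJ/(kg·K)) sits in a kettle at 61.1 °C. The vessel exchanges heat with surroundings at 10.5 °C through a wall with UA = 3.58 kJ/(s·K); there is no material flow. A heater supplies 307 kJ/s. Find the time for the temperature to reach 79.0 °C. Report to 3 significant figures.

769 s

Lumped-capacitance energy balance: M c_p dT/dt = UA(T_amb − T) + Q̇.
τ = M c_p/UA = 1080.7 s; T_ss = T_amb + Q̇/UA = 10.5 + 307/3.58 = 96.254 °C.
T(t) = T_ss + (T₀ − T_ss)e^(−t/τ); set T = 79.0:
t = −τ ln[(T − T_ss)/(T₀ − T_ss)] = −1080.7 · ln(0.49081) = 769.14 s.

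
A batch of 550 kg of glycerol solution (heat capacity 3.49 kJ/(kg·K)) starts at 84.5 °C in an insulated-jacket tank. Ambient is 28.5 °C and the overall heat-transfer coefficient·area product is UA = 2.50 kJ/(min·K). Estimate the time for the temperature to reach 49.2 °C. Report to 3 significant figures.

764 min

Lumped-capacitance energy balance: M c_p dT/dt = UA(T_amb − T).
τ = M c_p/UA = 767.80 min; T_ss = T_amb = 28.500 °C.
T(t) = T_ss + (T₀ − T_ss)e^(−t/τ); set T = 49.2:
t = −τ ln[(T − T_ss)/(T₀ − T_ss)] = −767.80 · ln(0.36964) = 764.13 min.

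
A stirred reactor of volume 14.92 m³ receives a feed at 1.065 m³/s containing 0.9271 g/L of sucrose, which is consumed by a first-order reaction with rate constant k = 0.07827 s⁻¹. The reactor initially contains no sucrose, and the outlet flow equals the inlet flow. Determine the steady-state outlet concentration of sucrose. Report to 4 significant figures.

0.4422 g/L

Species balance: V dC/dt = Q C_in − Q C − k V C.
Steady state (dC/dt = 0): C_ss = Q C_in/(Q + kV) = C_in/(1 + kV/Q).
C_ss = 1.065·0.9271/(1.065 + 0.07827·14.92) = 0.987362/2.23279 = 0.442210 g/L.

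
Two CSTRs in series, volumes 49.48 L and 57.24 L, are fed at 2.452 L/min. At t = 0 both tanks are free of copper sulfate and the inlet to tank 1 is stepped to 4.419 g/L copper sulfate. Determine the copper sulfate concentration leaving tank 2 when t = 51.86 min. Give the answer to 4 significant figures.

3.041 g/L

Species balance on tank i: dCᵢ/dt = (Cᵢ₋₁ − Cᵢ)/τᵢ with τᵢ = Vᵢ/Q.
τ₁ = 49.48/2.452 = 20.1794 min; τ₂ = 57.24/2.452 = 23.3442 min.
Tank 1: C₁ = C_in(1 − e^(−t/τ₁)). Tank 2 (τ₁ ≠ τ₂): C₂ = C_in[1 − (τ₁ e^(−t/τ₁) − τ₂ e^(−t/τ₂))/(τ₁ − τ₂)].
At t = 51.86: e^(−t/τ₁) = 0.0765400, e^(−t/τ₂) = 0.108442.
C₂ = 4.419·[1 − (20.1794·0.0765400 − 23.3442·0.108442)/(-3.16476)] = 4.419·0.688139 = 3.04088 g/L.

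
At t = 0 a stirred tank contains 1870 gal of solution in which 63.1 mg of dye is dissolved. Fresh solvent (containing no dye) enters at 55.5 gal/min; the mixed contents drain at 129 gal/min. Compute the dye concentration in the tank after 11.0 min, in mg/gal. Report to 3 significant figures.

Let m(t) be the amount of dye. Volume: V(t) = V₀ + (Q_in − Q_out) t = 1870 − 73.500 t; V(11.0) = 1061.5 gal.
Solute balance: dm/dt = 0 − Q_out C = −Q_out m/V(t).
dm/m = −Q_out dt/(V₀ − 73.500 t); integrating gives ln(m/m₀) = −(Q_out/(Q_in−Q_out)) ln(V/V₀).
m = m₀ (V₀/V)^(Q_out/(Q_in−Q_out)) = 63.1 × (1870/1061.5)^(-1.7551) = 23.357 mg.
C = m/V = 23.357/1061.5 = 0.022004 mg/gal.

0.0220 mg/gal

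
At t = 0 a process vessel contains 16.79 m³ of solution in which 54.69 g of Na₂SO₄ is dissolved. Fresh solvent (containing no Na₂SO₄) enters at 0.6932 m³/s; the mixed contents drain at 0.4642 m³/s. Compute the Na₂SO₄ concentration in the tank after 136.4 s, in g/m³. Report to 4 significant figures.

0.1353 g/m³

Total volume: dV/dt = Q_in − Q_out = 0.229000 m³/s, so V(t) = 16.79 + 0.229000 t and V(136.4) = 48.0256 m³.
No Na₂SO₄ enters, so dm/dt = −Q_out · (m/V).
dm/m = −Q_out dt/(V₀ + 0.229000 t); integrating gives ln(m/m₀) = −(Q_out/(Q_in−Q_out)) ln(V/V₀).
m = m₀ (V₀/V)^(Q_out/(Q_in−Q_out)) = 54.69 × (16.79/48.0256)^(2.02707) = 6.49690 g.
C = m/V = 6.49690/48.0256 = 0.135280 g/m³.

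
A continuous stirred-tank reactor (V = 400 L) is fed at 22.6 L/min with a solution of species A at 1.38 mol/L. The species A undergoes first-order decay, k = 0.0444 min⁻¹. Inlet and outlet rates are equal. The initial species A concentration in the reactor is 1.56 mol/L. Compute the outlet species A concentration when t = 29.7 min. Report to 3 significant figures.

Species balance: V dC/dt = Q C_in − Q C − k V C.
This is linear with rate a = Q/V + k = 0.10090 min⁻¹.
C_ss = Q C_in/(Q + kV) = 0.77275 mol/L; C(t) = C_ss + (C₀ − C_ss) e^(−a t).
C(29.7) = 0.77275 + (0.78725)·e^(−0.10090·29.7) = 0.77275 + (0.78725)·0.049950 = 0.81207 mol/L.

0.812 mol/L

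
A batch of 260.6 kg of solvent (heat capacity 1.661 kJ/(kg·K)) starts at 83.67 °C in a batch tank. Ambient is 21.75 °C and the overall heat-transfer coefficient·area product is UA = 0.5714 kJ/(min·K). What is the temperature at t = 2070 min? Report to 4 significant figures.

25.78 °C

Lumped-capacitance energy balance: M c_p dT/dt = UA(T_amb − T).
dT/dt = (T_ss − T)/τ with T_ss = T_amb = 21.7500 °C, τ = M c_p/UA = 260.6·1.661/0.5714 = 757.537 min.
Integrating: T(t) = T_ss + (T₀ − T_ss) e^(−t/τ).
T(2070) = 21.7500 + (61.9200)·0.0650538 = 25.7781 °C.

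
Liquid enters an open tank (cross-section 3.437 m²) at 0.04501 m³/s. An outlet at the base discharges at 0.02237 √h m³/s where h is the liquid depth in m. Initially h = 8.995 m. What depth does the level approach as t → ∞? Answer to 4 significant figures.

Level balance: A dh/dt = 0.04501 − 0.02237 √h. Setting dh/dt = 0:
Q_in = 0.02237 √h_ss ⇒ √h_ss = 0.04501/0.02237 = 2.01207.
h_ss = 2.01207² = 4.04842 m. (Since h₀ = 8.995 m > h_ss, the level will fall toward this value.)

4.048 m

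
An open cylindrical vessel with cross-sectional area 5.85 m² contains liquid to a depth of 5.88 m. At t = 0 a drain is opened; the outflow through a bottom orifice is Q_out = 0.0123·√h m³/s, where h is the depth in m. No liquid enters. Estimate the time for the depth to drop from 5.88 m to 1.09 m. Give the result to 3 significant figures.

1310 s

With no inflow, A dh/dt = −0.0123 √h.
∫ h^(−1/2) dh = −(0.0123/A) ∫ dt, giving 2√h = 2√h₀ − (0.0123/A) t.
t = 2A(√h₀ − √h)/0.0123 = 2·5.85·(√5.88 − √1.09)/0.0123
  = 11.700 × (2.4249 − 1.0440) / 0.0123 = 1313.5 s.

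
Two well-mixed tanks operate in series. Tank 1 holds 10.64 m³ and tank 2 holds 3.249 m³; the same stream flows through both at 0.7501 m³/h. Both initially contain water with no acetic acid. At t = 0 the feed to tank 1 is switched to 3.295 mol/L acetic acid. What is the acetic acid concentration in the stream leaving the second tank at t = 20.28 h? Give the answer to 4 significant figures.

2.173 mol/L

Time constants: τᵢ = Vᵢ/Q for each well-mixed tank.
τ₁ = 10.64/0.7501 = 14.1848 h; τ₂ = 3.249/0.7501 = 4.33142 h.
Tank 1: C₁ = C_in(1 − e^(−t/τ₁)). Tank 2 (τ₁ ≠ τ₂): C₂ = C_in[1 − (τ₁ e^(−t/τ₁) − τ₂ e^(−t/τ₂))/(τ₁ − τ₂)].
At t = 20.28: e^(−t/τ₁) = 0.239380, e^(−t/τ₂) = 0.00925988.
C₂ = 3.295·[1 − (14.1848·0.239380 − 4.33142·0.00925988)/(9.85335)] = 3.295·0.659461 = 2.17293 mol/L.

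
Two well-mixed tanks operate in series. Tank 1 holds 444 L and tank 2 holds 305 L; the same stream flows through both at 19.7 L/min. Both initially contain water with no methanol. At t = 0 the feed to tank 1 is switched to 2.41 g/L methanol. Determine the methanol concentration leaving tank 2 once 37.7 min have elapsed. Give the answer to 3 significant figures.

Time constants: τᵢ = Vᵢ/Q for each well-mixed tank.
τ₁ = 444/19.7 = 22.538 min; τ₂ = 305/19.7 = 15.482 min.
Tank 1: C₁ = C_in(1 − e^(−t/τ₁)). Tank 2 (τ₁ ≠ τ₂): C₂ = C_in[1 − (τ₁ e^(−t/τ₁) − τ₂ e^(−t/τ₂))/(τ₁ − τ₂)].
At t = 37.7: e^(−t/τ₁) = 0.18773, e^(−t/τ₂) = 0.087593.
C₂ = 2.41·[1 − (22.538·0.18773 − 15.482·0.087593)/(7.0558)] = 2.41·0.59253 = 1.4280 g/L.

1.43 g/L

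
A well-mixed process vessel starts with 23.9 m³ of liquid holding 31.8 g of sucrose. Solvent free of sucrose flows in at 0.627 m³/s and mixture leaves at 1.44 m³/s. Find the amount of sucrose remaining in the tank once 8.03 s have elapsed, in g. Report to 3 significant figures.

Total volume: dV/dt = Q_in − Q_out = -0.81300 m³/s, so V(t) = 23.9 − 0.81300 t and V(8.03) = 17.372 m³.
Species balance (pure solvent in): dm/dt = −Q_out · m/V(t).
dm/m = −Q_out dt/(V₀ − 0.81300 t); integrating gives ln(m/m₀) = −(Q_out/(Q_in−Q_out)) ln(V/V₀).
m = m₀ (V₀/V)^(Q_out/(Q_in−Q_out)) = 31.8 × (23.9/17.372)^(-1.7712) = 18.072 g.

18.1 g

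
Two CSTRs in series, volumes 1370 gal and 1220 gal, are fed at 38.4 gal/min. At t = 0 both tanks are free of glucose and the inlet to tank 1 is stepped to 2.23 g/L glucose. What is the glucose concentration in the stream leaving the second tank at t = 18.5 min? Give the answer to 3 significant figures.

0.235 g/L

Species balance on tank i: dCᵢ/dt = (Cᵢ₋₁ − Cᵢ)/τᵢ with τᵢ = Vᵢ/Q.
τ₁ = 1370/38.4 = 35.677 min; τ₂ = 1220/38.4 = 31.771 min.
Tank 1: C₁ = C_in(1 − e^(−t/τ₁)). Tank 2 (τ₁ ≠ τ₂): C₂ = C_in[1 − (τ₁ e^(−t/τ₁) − τ₂ e^(−t/τ₂))/(τ₁ − τ₂)].
At t = 18.5: e^(−t/τ₁) = 0.59539, e^(−t/τ₂) = 0.55861.
C₂ = 2.23·[1 − (35.677·0.59539 − 31.771·0.55861)/(3.9062)] = 2.23·0.10551 = 0.23530 g/L.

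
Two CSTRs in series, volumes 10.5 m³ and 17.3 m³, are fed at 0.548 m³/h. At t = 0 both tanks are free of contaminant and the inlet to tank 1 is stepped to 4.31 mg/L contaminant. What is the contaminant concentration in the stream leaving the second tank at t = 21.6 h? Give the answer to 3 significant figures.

Each tank obeys Vᵢ dCᵢ/dt = Q(Cᵢ₋₁ − Cᵢ), so τᵢ = Vᵢ/Q.
τ₁ = 10.5/0.548 = 19.161 h; τ₂ = 17.3/0.548 = 31.569 h.
Tank 1: C₁ = C_in(1 − e^(−t/τ₁)). Tank 2 (τ₁ ≠ τ₂): C₂ = C_in[1 − (τ₁ e^(−t/τ₁) − τ₂ e^(−t/τ₂))/(τ₁ − τ₂)].
At t = 21.6: e^(−t/τ₁) = 0.32390, e^(−t/τ₂) = 0.50449.
C₂ = 4.31·[1 − (19.161·0.32390 − 31.569·0.50449)/(-12.409)] = 4.31·0.21666 = 0.93381 mg/L.

0.934 mg/L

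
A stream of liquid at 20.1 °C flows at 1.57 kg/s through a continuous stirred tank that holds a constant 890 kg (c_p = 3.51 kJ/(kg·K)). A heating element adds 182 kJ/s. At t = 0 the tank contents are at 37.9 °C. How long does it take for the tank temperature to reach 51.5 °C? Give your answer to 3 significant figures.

1270 s

Unsteady energy balance on the tank contents: M c_p dT/dt = ṁ c_p (T_in − T) + 182.
τ = M/ṁ = 566.88 s; T_ss = T_in + Q̇/(ṁ c_p) = 53.127 °C.
T(t) = T_ss + (T₀ − T_ss) e^(−t/τ). Set T = 51.5:
e^(−t/τ) = (51.5 − 53.127)/(37.9 − 53.127) = 0.10683
t = −566.88 · ln(0.10683) = 1267.8 s.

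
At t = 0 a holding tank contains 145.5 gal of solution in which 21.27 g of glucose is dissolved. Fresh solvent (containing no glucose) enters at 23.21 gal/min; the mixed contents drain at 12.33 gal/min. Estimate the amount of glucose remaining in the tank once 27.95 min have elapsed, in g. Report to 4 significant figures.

5.923 g

Let m(t) be the amount of glucose. Volume: V(t) = V₀ + (Q_in − Q_out) t = 145.5 + 10.8800 t; V(27.95) = 449.596 gal.
Species balance (pure solvent in): dm/dt = −Q_out · m/V(t).
dm/m = −Q_out dt/(V₀ + 10.8800 t); integrating gives ln(m/m₀) = −(Q_out/(Q_in−Q_out)) ln(V/V₀).
m = m₀ (V₀/V)^(Q_out/(Q_in−Q_out)) = 21.27 × (145.5/449.596)^(1.13327) = 5.92257 g.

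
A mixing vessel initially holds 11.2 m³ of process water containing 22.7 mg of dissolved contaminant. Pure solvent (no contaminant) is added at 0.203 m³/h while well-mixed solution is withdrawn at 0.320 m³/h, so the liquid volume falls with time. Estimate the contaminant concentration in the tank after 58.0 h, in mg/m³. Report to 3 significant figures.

Total volume: dV/dt = Q_in − Q_out = -0.11700 m³/h, so V(t) = 11.2 − 0.11700 t and V(58.0) = 4.4140 m³.
Species balance (pure solvent in): dm/dt = −Q_out · m/V(t).
dm/m = −Q_out dt/(V₀ − 0.11700 t); integrating gives ln(m/m₀) = −(Q_out/(Q_in−Q_out)) ln(V/V₀).
m = m₀ (V₀/V)^(Q_out/(Q_in−Q_out)) = 22.7 × (11.2/4.4140)^(-2.7350) = 1.7783 mg.
C = m/V = 1.7783/4.4140 = 0.40289 mg/m³.

0.403 mg/m³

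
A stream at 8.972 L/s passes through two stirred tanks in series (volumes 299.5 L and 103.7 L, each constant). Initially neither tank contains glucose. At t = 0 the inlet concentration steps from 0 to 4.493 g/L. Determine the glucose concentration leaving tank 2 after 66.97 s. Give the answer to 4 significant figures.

3.576 g/L

Time constants: τᵢ = Vᵢ/Q for each well-mixed tank.
τ₁ = 299.5/8.972 = 33.3816 s; τ₂ = 103.7/8.972 = 11.5582 s.
Tank 1: C₁ = C_in(1 − e^(−t/τ₁)). Tank 2 (τ₁ ≠ τ₂): C₂ = C_in[1 − (τ₁ e^(−t/τ₁) − τ₂ e^(−t/τ₂))/(τ₁ − τ₂)].
At t = 66.97: e^(−t/τ₁) = 0.134500, e^(−t/τ₂) = 0.00304527.
C₂ = 4.493·[1 − (33.3816·0.134500 − 11.5582·0.00304527)/(21.8235)] = 4.493·0.795879 = 3.57588 g/L.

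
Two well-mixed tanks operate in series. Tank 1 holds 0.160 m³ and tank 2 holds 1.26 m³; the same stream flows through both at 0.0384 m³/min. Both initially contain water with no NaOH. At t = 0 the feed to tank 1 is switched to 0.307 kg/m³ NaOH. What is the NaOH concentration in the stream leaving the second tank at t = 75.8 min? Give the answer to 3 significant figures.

0.272 kg/m³

Species balance on tank i: dCᵢ/dt = (Cᵢ₋₁ − Cᵢ)/τᵢ with τᵢ = Vᵢ/Q.
τ₁ = 0.160/0.0384 = 4.1667 min; τ₂ = 1.26/0.0384 = 32.812 min.
Tank 1: C₁ = C_in(1 − e^(−t/τ₁)). Tank 2 (τ₁ ≠ τ₂): C₂ = C_in[1 − (τ₁ e^(−t/τ₁) − τ₂ e^(−t/τ₂))/(τ₁ − τ₂)].
At t = 75.8: e^(−t/τ₁) = 1.2569e-08, e^(−t/τ₂) = 0.099252.
C₂ = 0.307·[1 − (4.1667·1.2569e-08 − 32.812·0.099252)/(-28.646)] = 0.307·0.88631 = 0.27210 kg/m³.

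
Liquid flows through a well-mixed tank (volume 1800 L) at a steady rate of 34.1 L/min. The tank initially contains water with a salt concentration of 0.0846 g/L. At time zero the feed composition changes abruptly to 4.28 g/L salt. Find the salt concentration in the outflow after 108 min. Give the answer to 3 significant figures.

Transient balance on the dissolved component: V dC/dt = Q(C_in − C).
So dC/dt = (C_in − C)/τ with τ = V/Q = 1800/34.1 = 52.786 min.
This is linear first-order; C(t) = C_in + (C₀ − C_in) e^(−t/τ).
C(108) = 4.28 + (0.0846 − 4.28)·e^(−108/52.786) = 4.28 + (-4.1954)·0.12925 = 3.7377 g/L.

3.74 g/L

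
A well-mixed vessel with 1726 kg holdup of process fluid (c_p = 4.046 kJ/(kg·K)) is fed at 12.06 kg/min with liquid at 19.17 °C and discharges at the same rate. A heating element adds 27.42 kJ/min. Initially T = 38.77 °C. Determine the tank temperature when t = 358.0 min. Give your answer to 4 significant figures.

21.29 °C

M c_p dT/dt = ṁ c_p (T_in − T) + Q̇.
τ = M/ṁ = 143.118 min; T_ss = T_in + Q̇/(ṁ c_p) = 19.17 + 27.42/(12.06·4.046) = 19.7319 °C.
This is linear first-order; T(t) = T_ss + (T₀ − T_ss) e^(−t/τ).
T(358.0) = 19.7319 + (19.0381)·e^(−358.0/143.118) = 19.7319 + (19.0381)·0.0819671 = 21.2924 °C.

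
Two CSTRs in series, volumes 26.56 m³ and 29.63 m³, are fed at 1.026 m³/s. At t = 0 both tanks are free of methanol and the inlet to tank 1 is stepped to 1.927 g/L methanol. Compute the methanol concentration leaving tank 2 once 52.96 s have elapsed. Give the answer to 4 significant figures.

1.110 g/L

Time constants: τᵢ = Vᵢ/Q for each well-mixed tank.
τ₁ = 26.56/1.026 = 25.8869 s; τ₂ = 29.63/1.026 = 28.8791 s.
Tank 1: C₁ = C_in(1 − e^(−t/τ₁)). Tank 2 (τ₁ ≠ τ₂): C₂ = C_in[1 − (τ₁ e^(−t/τ₁) − τ₂ e^(−t/τ₂))/(τ₁ − τ₂)].
At t = 52.96: e^(−t/τ₁) = 0.129274, e^(−t/τ₂) = 0.159797.
C₂ = 1.927·[1 − (25.8869·0.129274 − 28.8791·0.159797)/(-2.99220)] = 1.927·0.576134 = 1.11021 g/L.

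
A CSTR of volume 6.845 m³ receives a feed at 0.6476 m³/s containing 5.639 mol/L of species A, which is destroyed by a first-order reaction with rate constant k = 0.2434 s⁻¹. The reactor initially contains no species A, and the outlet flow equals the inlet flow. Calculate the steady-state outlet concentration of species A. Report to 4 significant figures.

Species balance: V dC/dt = Q C_in − Q C − k V C.
Steady state (dC/dt = 0): C_ss = Q C_in/(Q + kV) = C_in/(1 + kV/Q).
C_ss = 0.6476·5.639/(0.6476 + 0.2434·6.845) = 3.65182/2.31367 = 1.57836 mol/L.

1.578 mol/L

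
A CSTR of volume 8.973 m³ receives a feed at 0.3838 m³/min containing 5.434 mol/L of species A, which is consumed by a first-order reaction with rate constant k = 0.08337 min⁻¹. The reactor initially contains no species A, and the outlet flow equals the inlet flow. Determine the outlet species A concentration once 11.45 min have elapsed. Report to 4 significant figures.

Accumulation = in − out − consumed: V dC/dt = Q C_in − Q C − k V C.
dC/dt = (Q/V) C_in − (Q/V + k) C; effective rate a = Q/V + k = 0.0427728 + 0.08337 = 0.126143 min⁻¹.
C_ss = Q C_in/(Q + kV) = 1.84257 mol/L; C(t) = C_ss + (C₀ − C_ss) e^(−a t).
C(11.45) = 1.84257 + (-1.84257)·e^(−0.126143·11.45) = 1.84257 + (-1.84257)·0.235903 = 1.40790 mol/L.

1.408 mol/L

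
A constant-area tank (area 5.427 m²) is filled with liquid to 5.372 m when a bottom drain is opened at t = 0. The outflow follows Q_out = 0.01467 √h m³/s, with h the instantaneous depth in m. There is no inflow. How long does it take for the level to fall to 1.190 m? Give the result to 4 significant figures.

907.7 s

Accumulation of liquid (constant cross-section A): A dh/dt = −0.01467 √h.
Separate and integrate: 2(√h − √h₀) = −(0.01467/A) t.
t = 2A(√h₀ − √h)/0.01467 = 2·5.427·(√5.372 − √1.190)/0.01467
  = 10.8540 × (2.31776 − 1.09087) / 0.01467 = 907.745 s.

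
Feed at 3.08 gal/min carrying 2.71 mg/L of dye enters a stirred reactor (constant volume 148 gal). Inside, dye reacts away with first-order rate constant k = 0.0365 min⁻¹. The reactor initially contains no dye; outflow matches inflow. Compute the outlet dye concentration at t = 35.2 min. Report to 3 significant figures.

0.853 mg/L

Species balance: V dC/dt = Q C_in − Q C − k V C.
dC/dt = (Q/V) C_in − (Q/V + k) C; effective rate a = Q/V + k = 0.020811 + 0.0365 = 0.057311 min⁻¹.
C_ss = Q C_in/(Q + kV) = 0.98406 mg/L; C(t) = C_ss + (C₀ − C_ss) e^(−a t).
C(35.2) = 0.98406 + (-0.98406)·e^(−0.057311·35.2) = 0.98406 + (-0.98406)·0.13301 = 0.85317 mg/L.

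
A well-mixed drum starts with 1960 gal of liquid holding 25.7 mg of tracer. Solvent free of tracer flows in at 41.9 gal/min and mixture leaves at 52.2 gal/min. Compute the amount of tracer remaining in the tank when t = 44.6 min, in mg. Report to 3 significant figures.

Total volume: dV/dt = Q_in − Q_out = -10.300 gal/min, so V(t) = 1960 − 10.300 t and V(44.6) = 1500.6 gal.
No tracer enters, so dm/dt = −Q_out · (m/V).
dm/m = −Q_out dt/(V₀ − 10.300 t); integrating gives ln(m/m₀) = −(Q_out/(Q_in−Q_out)) ln(V/V₀).
m = m₀ (V₀/V)^(Q_out/(Q_in−Q_out)) = 25.7 × (1960/1500.6)^(-5.0680) = 6.6393 mg.

6.64 mg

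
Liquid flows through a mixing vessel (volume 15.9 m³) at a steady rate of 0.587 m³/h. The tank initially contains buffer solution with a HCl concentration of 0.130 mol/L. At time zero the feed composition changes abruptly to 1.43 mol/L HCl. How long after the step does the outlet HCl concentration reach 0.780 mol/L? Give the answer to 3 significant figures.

Mass balance on the solute (V constant): V dC/dt = Q(C_in − C), so τ = V/Q = 27.087 h.
C(t) = C_in + (C₀ − C_in) e^(−t/τ). Set C = 0.780 and solve for t:
e^(−t/τ) = (C − C_in)/(C₀ − C_in) = (0.780 − 1.43)/(0.130 − 1.43) = 0.50000
t = −τ ln(…) = 27.087 × 0.69315 = 18.775 h.

18.8 h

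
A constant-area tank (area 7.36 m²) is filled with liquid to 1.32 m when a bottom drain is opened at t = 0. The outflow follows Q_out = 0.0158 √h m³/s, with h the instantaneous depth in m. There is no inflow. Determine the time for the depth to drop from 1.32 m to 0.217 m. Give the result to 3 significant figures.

636 s

With no inflow, A dh/dt = −0.0158 √h.
Separate and integrate: 2(√h − √h₀) = −(0.0158/A) t.
t = 2A(√h₀ − √h)/0.0158 = 2·7.36·(√1.32 − √0.217)/0.0158
  = 14.720 × (1.1489 − 0.46583) / 0.0158 = 636.39 s.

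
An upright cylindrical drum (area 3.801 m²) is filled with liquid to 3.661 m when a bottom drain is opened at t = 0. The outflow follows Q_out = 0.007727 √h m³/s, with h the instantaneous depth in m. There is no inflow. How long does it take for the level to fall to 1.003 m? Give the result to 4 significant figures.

A dh/dt = −Q_out = −0.007727 √h.
∫ h^(−1/2) dh = −(0.007727/A) ∫ dt, giving 2√h = 2√h₀ − (0.007727/A) t.
t = 2A(√h₀ − √h)/0.007727 = 2·3.801·(√3.661 − √1.003)/0.007727
  = 7.60200 × (1.91337 − 1.00150) / 0.007727 = 897.124 s.

897.1 s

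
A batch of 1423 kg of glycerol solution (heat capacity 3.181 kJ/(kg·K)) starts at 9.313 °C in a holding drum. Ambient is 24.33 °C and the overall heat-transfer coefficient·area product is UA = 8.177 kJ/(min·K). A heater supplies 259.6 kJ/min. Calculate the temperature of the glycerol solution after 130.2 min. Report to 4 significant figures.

19.11 °C

Lumped-capacitance energy balance: M c_p dT/dt = UA(T_amb − T) + Q̇.
dT/dt = (T_ss − T)/τ with T_ss = T_amb + Q̇/UA = 24.33 + 259.6/8.177 = 56.0776 °C, τ = M c_p/UA = 1423·3.181/8.177 = 553.573 min.
Integrating: T(t) = T_ss + (T₀ − T_ss) e^(−t/τ).
T(130.2) = 56.0776 + (-46.7646)·0.790413 = 19.1142 °C.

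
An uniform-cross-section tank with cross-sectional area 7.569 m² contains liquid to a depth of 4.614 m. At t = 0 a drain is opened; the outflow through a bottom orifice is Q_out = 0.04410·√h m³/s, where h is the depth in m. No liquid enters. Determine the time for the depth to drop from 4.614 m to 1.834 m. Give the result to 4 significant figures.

272.5 s

A dh/dt = −Q_out = −0.04410 √h.
Separate and integrate: 2(√h − √h₀) = −(0.04410/A) t.
t = 2A(√h₀ − √h)/0.04410 = 2·7.569·(√4.614 − √1.834)/0.04410
  = 15.1380 × (2.14802 − 1.35425) / 0.04410 = 272.474 s.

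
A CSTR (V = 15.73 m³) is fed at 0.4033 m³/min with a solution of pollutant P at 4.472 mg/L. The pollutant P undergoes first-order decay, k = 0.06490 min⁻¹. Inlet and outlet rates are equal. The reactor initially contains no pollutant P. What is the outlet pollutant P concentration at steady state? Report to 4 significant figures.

V dC/dt = Q(C_in − C) − k V C.
At steady state: 0 = Q C_in − (Q + kV) C_ss, so C_ss = Q C_in/(Q + kV).
C_ss = 0.4033·4.472/(0.4033 + 0.06490·15.73) = 1.80356/1.42418 = 1.26639 mg/L.

1.266 mg/L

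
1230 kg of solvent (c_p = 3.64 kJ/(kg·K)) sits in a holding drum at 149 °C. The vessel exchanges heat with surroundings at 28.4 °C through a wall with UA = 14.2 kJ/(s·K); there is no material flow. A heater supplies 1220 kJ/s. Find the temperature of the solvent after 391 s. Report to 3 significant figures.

Lumped-capacitance energy balance: M c_p dT/dt = UA(T_amb − T) + Q̇.
dT/dt = (T_ss − T)/τ with T_ss = T_amb + Q̇/UA = 28.4 + 1220/14.2 = 114.32 °C, τ = M c_p/UA = 1230·3.64/14.2 = 315.30 s.
This is linear first-order; T(t) = T_ss + (T₀ − T_ss) e^(−t/τ).
T(391) = 114.32 + (34.685)·0.28935 = 124.35 °C.

124 °C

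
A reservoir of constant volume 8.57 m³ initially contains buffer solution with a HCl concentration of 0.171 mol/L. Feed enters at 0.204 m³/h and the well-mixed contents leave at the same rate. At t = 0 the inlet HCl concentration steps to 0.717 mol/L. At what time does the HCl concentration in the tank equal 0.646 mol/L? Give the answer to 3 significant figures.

85.7 h

Species balance: V dC/dt = Q(C_in − C) ⇒ τ = V/Q = 42.010 h.
C(t) = C_in + (C₀ − C_in) e^(−t/τ). Set C = 0.646 and solve for t:
e^(−t/τ) = (C − C_in)/(C₀ − C_in) = (0.646 − 0.717)/(0.171 − 0.717) = 0.13004
t = −τ ln(…) = 42.010 × 2.0399 = 85.697 h.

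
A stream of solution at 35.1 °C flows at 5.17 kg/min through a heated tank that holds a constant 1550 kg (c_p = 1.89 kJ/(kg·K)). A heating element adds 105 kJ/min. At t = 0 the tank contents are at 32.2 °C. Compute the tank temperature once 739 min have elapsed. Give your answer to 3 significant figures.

M c_p dT/dt = ṁ c_p (T_in − T) + Q̇.
τ = M/ṁ = 299.81 min; T_ss = T_in + Q̇/(ṁ c_p) = 35.1 + 105/(5.17·1.89) = 45.846 °C.
Integrating: T(t) = T_ss + (T₀ − T_ss) e^(−t/τ).
T(739) = 45.846 + (-13.646)·e^(−739/299.81) = 45.846 + (-13.646)·0.085015 = 44.686 °C.

44.7 °C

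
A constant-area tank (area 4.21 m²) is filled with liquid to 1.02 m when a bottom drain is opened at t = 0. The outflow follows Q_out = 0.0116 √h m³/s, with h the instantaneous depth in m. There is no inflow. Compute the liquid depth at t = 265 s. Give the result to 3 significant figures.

With no inflow, A dh/dt = −0.0116 √h.
Separate and integrate: 2(√h − √h₀) = −(0.0116/A) t.
√h = √1.02 − 0.0116·265/(2·4.21) = 1.0100 − 0.36508 = 0.64487.
h = 0.64487² = 0.41585 m.

0.416 m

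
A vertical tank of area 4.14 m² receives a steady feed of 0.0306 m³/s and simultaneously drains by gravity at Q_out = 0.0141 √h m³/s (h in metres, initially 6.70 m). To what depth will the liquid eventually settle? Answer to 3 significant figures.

4.71 m

A dh/dt = Q_in − 0.0141 √h. Steady state requires inflow = outflow:
Q_in = 0.0141 √h_ss ⇒ √h_ss = 0.0306/0.0141 = 2.1702.
h_ss = 2.1702² = 4.7098 m. (Since h₀ = 6.70 m > h_ss, the level will fall toward this value.)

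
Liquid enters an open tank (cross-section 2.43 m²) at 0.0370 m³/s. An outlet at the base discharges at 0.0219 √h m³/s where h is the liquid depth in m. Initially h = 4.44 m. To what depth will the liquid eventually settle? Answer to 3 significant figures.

2.85 m

Mass balance (ρ constant): A dh/dt = Q_in − 0.0219 √h. At steady state dh/dt = 0:
Q_in = 0.0219 √h_ss ⇒ √h_ss = 0.0370/0.0219 = 1.6895.
h_ss = 1.6895² = 2.8544 m. (Since h₀ = 4.44 m > h_ss, the level will fall toward this value.)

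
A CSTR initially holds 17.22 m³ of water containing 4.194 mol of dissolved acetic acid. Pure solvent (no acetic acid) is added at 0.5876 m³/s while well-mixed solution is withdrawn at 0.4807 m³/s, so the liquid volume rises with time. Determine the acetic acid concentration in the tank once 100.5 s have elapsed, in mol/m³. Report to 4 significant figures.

0.01695 mol/m³

Let m(t) be the amount of acetic acid. Volume: V(t) = V₀ + (Q_in − Q_out) t = 17.22 + 0.106900 t; V(100.5) = 27.9634 m³.
Solute balance: dm/dt = 0 − Q_out C = −Q_out m/V(t).
dm/m = −Q_out dt/(V₀ + 0.106900 t); integrating gives ln(m/m₀) = −(Q_out/(Q_in−Q_out)) ln(V/V₀).
m = m₀ (V₀/V)^(Q_out/(Q_in−Q_out)) = 4.194 × (17.22/27.9634)^(4.49673) = 0.474033 mol.
C = m/V = 0.474033/27.9634 = 0.0169519 mol/m³.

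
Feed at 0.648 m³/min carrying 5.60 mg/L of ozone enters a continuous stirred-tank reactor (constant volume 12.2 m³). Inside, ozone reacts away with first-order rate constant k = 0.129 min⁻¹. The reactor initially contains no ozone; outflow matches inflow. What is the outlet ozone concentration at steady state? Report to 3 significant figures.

1.63 mg/L

Accumulation = in − out − consumed: V dC/dt = Q C_in − Q C − k V C.
Steady state (dC/dt = 0): C_ss = Q C_in/(Q + kV) = C_in/(1 + kV/Q).
C_ss = 0.648·5.60/(0.648 + 0.129·12.2) = 3.6288/2.2218 = 1.6333 mg/L.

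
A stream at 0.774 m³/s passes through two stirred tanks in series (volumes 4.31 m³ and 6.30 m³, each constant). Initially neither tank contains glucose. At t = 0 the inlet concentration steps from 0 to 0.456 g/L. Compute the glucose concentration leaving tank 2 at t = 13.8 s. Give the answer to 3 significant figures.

Time constants: τᵢ = Vᵢ/Q for each well-mixed tank.
τ₁ = 4.31/0.774 = 5.5685 s; τ₂ = 6.30/0.774 = 8.1395 s.
Tank 1: C₁ = C_in(1 − e^(−t/τ₁)). Tank 2 (τ₁ ≠ τ₂): C₂ = C_in[1 − (τ₁ e^(−t/τ₁) − τ₂ e^(−t/τ₂))/(τ₁ − τ₂)].
At t = 13.8: e^(−t/τ₁) = 0.083891, e^(−t/τ₂) = 0.18352.
C₂ = 0.456·[1 − (5.5685·0.083891 − 8.1395·0.18352)/(-2.5711)] = 0.456·0.60070 = 0.27392 g/L.

0.274 g/L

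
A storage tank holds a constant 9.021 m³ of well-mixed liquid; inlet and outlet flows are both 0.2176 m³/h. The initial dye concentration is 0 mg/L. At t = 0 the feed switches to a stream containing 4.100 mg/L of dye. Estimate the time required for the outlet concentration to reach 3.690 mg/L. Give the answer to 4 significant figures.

95.46 h

Species balance: V dC/dt = Q(C_in − C) ⇒ τ = V/Q = 41.4568 h.
C(t) = C_in + (C₀ − C_in) e^(−t/τ). Set C = 3.690 and solve for t:
e^(−t/τ) = (C − C_in)/(C₀ − C_in) = (3.690 − 4.100)/(0 − 4.100) = 0.100000
t = −τ ln(…) = 41.4568 × 2.30259 = 95.4578 h.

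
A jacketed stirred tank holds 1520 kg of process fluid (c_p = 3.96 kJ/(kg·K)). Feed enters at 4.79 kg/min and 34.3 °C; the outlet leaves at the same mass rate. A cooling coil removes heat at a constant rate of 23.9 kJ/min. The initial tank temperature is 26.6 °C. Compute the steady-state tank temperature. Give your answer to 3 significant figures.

33.0 °C

Unsteady energy balance on the tank contents: M c_p dT/dt = ṁ c_p (T_in − T) − 23.9.
At steady state dT/dt = 0 ⇒ T_ss = T_in − Q̇/(ṁ c_p) = 34.3 − 23.9/(4.79·3.96) = 33.040 °C.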